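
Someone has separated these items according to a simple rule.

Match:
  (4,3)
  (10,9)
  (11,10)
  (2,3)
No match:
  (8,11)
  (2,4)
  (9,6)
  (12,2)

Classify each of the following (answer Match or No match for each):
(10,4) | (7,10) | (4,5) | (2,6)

'Match' ⟺ |first − second| ≤ 1.

No match, No match, Match, No match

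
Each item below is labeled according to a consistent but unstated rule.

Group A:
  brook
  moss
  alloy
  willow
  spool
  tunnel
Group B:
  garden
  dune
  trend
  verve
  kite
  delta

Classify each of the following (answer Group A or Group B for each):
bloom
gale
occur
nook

Group A, Group B, Group A, Group A

Rule: has a double letter. This holds for each 'Group A' example and fails for each 'Group B' one.
bloom: 'oo' doubled — meets the rule, so Group A. gale: no doubled letter — doesn't match, so Group B. occur: 'cc' doubled — meets the rule, so Group A. nook: 'oo' doubled — meets the rule, so Group A.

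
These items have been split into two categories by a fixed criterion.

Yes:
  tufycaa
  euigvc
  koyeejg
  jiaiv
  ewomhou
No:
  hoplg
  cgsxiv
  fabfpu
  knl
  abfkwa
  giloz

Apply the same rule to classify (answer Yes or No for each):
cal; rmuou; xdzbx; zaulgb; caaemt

No, Yes, No, No, Yes

Rule: has ≥ 3 vowels. This holds for each 'Yes' example and fails for each 'No' one.
No: cal, since 1 vowel. Yes: rmuou, since 3 vowels. No: xdzbx, since 0 vowels. No: zaulgb, since 2 vowels. Yes: caaemt, since 3 vowels.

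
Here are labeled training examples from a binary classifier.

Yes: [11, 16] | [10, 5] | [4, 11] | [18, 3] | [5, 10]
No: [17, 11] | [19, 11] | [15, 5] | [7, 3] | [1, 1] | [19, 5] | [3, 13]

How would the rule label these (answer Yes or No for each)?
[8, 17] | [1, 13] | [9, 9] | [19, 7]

Yes, No, No, No

The common property of the 'Yes' items is: sum is odd. No 'No' item has it.
[8, 17]: 8+17 = 25 — matches, so Yes. [1, 13]: 1+13 = 14 — doesn't qualify, so No. [9, 9]: 9+9 = 18 — doesn't qualify, so No. [19, 7]: 19+7 = 26 — doesn't qualify, so No.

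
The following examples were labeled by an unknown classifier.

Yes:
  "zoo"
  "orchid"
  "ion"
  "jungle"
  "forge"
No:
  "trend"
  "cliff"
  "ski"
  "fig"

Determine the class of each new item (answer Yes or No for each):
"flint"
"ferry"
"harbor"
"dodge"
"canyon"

No, No, Yes, Yes, Yes

The simplest hypothesis consistent with all the labels is: has ≥ 2 vowels.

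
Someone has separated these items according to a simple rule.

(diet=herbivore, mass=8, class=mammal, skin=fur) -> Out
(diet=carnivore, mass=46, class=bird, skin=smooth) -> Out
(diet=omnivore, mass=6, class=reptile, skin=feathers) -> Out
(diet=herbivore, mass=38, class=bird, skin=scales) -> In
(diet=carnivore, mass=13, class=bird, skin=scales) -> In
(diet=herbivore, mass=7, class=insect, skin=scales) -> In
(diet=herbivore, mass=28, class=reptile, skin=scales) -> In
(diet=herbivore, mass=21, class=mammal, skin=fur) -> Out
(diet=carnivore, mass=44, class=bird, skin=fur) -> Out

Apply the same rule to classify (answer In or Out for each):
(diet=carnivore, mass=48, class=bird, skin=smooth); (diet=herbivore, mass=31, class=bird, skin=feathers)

Out, Out

'In' ⟺ skin is scales.
Out: (diet=carnivore, mass=48, class=bird, skin=smooth), since skin is smooth. Out: (diet=herbivore, mass=31, class=bird, skin=feathers), since skin is feathers.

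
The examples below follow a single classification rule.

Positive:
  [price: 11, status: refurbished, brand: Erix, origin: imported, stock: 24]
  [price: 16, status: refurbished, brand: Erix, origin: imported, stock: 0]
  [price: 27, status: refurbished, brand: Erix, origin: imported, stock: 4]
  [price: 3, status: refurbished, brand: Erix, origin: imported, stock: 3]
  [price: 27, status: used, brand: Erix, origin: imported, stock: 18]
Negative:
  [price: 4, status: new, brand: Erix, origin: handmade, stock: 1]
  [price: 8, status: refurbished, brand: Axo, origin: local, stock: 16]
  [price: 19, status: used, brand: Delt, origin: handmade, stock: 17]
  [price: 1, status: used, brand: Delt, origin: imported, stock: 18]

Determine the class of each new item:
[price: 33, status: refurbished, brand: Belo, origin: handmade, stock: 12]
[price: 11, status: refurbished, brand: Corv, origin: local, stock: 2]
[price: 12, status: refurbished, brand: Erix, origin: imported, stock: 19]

Negative, Negative, Positive

'Positive' ⟺ brand is Erix AND origin is imported.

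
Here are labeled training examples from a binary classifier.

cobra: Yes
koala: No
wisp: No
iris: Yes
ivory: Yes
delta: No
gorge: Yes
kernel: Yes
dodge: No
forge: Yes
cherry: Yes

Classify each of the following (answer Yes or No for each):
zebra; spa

One predicate separates the groups cleanly: contains 'r'.
zebra → has 'r' → Yes.
spa → no 'r' → No.

Yes, No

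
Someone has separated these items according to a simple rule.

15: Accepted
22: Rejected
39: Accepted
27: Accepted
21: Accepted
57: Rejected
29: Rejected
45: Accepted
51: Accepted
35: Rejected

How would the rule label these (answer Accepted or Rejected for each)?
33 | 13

Accepted, Rejected

The pattern is that an item is 'Accepted' exactly when: multiple of 3 AND at most 51.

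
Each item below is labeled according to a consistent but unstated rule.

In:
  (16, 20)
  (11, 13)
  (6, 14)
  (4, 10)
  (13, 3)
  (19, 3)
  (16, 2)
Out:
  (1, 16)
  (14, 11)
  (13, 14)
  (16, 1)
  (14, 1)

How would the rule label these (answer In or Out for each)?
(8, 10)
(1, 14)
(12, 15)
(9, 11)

In, Out, Out, In

The common property of the 'In' items is: sum is even. No 'Out' item has it.
In: (8, 10), since 8+10 = 18. Out: (1, 14), since 1+14 = 15. Out: (12, 15), since 12+15 = 27. In: (9, 11), since 9+11 = 20.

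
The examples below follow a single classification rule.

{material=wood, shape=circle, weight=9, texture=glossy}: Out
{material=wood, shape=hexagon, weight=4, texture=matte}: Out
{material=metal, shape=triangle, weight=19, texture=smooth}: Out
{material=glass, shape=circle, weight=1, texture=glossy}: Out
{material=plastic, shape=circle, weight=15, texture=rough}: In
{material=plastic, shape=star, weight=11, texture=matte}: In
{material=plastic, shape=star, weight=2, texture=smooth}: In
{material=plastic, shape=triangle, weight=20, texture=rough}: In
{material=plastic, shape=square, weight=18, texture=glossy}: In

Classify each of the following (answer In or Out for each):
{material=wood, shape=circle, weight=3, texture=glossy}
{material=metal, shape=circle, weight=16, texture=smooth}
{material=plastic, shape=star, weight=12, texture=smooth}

Out, Out, In

The common property of the 'In' items is: material is plastic. No 'Out' item has it.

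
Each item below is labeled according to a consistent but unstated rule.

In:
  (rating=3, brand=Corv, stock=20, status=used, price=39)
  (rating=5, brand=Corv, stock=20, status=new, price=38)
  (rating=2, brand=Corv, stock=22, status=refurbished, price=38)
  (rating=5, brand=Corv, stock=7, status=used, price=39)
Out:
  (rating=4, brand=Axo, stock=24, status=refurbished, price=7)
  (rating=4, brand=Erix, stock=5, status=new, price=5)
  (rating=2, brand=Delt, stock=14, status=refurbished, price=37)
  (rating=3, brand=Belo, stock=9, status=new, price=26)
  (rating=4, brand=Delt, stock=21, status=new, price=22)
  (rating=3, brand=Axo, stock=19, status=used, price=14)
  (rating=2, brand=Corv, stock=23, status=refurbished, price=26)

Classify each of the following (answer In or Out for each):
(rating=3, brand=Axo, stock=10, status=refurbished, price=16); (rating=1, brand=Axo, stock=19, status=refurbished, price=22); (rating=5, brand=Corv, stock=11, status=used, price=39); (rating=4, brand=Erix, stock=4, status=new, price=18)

The pattern is that an item is 'In' exactly when: price ≥ 38.
(rating=3, brand=Axo, stock=10, status=refurbished, price=16) → price = 16 → Out. (rating=1, brand=Axo, stock=19, status=refurbished, price=22) → price = 22 → Out. (rating=5, brand=Corv, stock=11, status=used, price=39) → price = 39 → In. (rating=4, brand=Erix, stock=4, status=new, price=18) → price = 18 → Out.

Out, Out, In, Out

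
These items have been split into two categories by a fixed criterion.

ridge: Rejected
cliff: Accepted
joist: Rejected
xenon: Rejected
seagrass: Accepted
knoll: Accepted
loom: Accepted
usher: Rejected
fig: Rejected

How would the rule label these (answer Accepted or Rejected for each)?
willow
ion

All 'Accepted' examples share one property — has a double letter — and every 'Rejected' example lacks it.
willow → 'll' doubled → Accepted. ion → no doubled letter → Rejected.

Accepted, Rejected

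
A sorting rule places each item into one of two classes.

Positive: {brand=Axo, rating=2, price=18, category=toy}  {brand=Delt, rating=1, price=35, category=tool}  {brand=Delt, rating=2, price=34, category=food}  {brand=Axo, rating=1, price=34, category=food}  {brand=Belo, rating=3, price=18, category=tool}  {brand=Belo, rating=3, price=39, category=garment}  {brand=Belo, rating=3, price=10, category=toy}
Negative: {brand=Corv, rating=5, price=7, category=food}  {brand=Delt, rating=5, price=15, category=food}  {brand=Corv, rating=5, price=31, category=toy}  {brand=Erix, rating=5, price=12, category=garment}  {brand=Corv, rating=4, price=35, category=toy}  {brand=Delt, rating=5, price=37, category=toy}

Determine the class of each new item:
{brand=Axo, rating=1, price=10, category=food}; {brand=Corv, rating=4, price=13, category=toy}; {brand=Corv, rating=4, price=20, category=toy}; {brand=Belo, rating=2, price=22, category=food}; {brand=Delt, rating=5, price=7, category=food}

Positive, Negative, Negative, Positive, Negative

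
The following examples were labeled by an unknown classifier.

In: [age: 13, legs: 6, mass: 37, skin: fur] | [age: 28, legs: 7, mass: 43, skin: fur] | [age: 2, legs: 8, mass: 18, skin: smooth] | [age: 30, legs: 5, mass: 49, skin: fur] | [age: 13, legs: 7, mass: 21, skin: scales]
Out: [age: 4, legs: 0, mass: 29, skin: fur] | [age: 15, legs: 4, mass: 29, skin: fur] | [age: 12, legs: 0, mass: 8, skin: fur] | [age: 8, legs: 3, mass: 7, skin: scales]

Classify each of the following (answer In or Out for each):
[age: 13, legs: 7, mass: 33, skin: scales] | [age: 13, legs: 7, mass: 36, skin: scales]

In, In

The distinguishing property — legs ≥ 5 — holds for all the 'In' cases and none of the 'Out' cases.
[age: 13, legs: 7, mass: 33, skin: scales] — legs = 7, hence In. [age: 13, legs: 7, mass: 36, skin: scales] — legs = 7, hence In.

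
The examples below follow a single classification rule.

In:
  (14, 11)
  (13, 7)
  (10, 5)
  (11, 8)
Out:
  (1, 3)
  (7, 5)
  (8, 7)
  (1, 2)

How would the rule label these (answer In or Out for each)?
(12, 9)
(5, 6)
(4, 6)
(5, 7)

In, Out, Out, Out

The rule appears to be: first ≥ 10.
(12, 9) → first 12 → In.
(5, 6) → first 5 → Out.
(4, 6) → first 4 → Out.
(5, 7) → first 5 → Out.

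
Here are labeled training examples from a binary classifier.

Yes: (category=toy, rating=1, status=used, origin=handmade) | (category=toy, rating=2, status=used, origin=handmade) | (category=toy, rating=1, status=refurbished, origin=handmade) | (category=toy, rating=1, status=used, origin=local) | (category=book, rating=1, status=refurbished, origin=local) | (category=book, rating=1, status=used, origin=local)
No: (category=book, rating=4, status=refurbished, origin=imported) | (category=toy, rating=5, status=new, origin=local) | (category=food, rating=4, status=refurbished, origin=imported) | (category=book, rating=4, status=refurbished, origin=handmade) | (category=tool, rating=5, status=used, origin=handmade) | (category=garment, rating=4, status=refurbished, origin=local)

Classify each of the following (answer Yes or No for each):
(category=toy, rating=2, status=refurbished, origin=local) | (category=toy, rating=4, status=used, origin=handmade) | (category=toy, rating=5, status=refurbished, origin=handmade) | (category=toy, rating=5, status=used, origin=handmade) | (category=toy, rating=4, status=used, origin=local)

The pattern is that an item is 'Yes' exactly when: rating ≤ 2.
(category=toy, rating=2, status=refurbished, origin=local): Yes (rating = 2).
(category=toy, rating=4, status=used, origin=handmade): No (rating = 4).
(category=toy, rating=5, status=refurbished, origin=handmade): No (rating = 5).
(category=toy, rating=5, status=used, origin=handmade): No (rating = 5).
(category=toy, rating=4, status=used, origin=local): No (rating = 4).

Yes, No, No, No, No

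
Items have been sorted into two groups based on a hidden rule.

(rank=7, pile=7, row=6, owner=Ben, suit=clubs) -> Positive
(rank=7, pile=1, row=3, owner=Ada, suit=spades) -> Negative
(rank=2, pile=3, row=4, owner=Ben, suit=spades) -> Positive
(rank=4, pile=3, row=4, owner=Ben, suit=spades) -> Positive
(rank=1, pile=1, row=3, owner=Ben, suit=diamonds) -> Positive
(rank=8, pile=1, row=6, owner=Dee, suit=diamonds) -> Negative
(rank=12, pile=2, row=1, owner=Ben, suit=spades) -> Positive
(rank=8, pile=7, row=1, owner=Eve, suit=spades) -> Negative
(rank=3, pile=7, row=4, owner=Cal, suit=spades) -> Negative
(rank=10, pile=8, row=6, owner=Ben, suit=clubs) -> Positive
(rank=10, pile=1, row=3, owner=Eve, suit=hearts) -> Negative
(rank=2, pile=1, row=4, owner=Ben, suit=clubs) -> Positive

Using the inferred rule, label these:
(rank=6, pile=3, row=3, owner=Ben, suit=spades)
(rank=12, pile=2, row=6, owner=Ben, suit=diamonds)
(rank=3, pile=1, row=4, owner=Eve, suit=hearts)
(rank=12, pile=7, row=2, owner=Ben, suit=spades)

Positive, Positive, Negative, Positive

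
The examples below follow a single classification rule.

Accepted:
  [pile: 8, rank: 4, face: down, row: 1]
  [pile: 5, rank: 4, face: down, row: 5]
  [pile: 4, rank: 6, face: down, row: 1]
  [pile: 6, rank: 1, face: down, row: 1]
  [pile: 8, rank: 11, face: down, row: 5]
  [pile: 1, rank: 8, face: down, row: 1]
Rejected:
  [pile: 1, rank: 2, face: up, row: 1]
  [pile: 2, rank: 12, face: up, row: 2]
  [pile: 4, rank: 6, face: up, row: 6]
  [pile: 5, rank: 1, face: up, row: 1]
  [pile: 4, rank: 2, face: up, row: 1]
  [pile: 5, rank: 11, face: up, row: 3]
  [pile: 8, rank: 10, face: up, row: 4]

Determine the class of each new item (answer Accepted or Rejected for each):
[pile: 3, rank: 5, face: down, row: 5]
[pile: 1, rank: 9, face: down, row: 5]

Accepted, Accepted

The simplest hypothesis consistent with all the labels is: face is down.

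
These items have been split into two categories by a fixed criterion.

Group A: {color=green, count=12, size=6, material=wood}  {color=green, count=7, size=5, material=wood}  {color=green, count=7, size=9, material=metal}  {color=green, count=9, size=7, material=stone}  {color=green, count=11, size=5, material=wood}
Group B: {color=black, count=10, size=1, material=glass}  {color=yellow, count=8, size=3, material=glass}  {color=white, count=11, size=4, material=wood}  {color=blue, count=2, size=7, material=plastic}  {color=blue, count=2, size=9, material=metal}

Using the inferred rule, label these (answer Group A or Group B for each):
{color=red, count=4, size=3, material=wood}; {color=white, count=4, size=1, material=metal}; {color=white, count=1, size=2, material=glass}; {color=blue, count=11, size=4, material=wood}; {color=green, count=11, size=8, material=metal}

The simplest hypothesis consistent with all the labels is: color is green.
Group B: {color=red, count=4, size=3, material=wood}, since color is red. Group B: {color=white, count=4, size=1, material=metal}, since color is white. Group B: {color=white, count=1, size=2, material=glass}, since color is white. Group B: {color=blue, count=11, size=4, material=wood}, since color is blue. Group A: {color=green, count=11, size=8, material=metal}, since color is green.

Group B, Group B, Group B, Group B, Group A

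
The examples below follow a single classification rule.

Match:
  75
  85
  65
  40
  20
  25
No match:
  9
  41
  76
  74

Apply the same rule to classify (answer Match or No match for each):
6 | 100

The pattern is that an item is 'Match' exactly when: multiple of 5.
6: No match (6 = 5·1 + 1). 100: Match (100 = 5·20).

No match, Match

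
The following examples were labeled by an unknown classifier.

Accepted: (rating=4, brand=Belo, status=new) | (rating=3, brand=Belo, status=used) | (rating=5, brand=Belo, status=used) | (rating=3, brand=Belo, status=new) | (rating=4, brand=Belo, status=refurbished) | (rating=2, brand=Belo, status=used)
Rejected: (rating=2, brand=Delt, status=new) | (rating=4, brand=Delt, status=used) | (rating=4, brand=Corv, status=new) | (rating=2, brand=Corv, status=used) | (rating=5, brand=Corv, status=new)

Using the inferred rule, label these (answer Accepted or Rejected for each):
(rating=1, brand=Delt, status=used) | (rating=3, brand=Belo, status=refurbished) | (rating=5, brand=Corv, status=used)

Rejected, Accepted, Rejected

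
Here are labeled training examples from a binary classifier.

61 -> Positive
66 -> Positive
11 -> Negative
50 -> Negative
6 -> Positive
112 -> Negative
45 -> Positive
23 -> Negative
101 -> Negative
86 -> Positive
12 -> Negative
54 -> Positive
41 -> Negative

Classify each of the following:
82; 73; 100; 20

Positive, Positive, Negative, Negative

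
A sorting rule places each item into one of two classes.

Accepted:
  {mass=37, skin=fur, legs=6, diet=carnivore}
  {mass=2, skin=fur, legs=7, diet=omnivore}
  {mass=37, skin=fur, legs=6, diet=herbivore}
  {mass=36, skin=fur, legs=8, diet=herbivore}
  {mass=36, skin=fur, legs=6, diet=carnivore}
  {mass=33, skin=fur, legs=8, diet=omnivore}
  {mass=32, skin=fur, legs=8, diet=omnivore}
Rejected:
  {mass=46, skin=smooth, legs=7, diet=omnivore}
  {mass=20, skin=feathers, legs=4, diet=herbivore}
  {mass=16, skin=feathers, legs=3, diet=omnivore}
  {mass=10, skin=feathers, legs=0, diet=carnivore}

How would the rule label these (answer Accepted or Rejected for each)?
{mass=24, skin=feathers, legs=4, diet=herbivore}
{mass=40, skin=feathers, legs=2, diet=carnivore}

Comparing the two groups points to one rule — skin is fur.
{mass=24, skin=feathers, legs=4, diet=herbivore} → skin is feathers → Rejected. {mass=40, skin=feathers, legs=2, diet=carnivore} → skin is feathers → Rejected.

Rejected, Rejected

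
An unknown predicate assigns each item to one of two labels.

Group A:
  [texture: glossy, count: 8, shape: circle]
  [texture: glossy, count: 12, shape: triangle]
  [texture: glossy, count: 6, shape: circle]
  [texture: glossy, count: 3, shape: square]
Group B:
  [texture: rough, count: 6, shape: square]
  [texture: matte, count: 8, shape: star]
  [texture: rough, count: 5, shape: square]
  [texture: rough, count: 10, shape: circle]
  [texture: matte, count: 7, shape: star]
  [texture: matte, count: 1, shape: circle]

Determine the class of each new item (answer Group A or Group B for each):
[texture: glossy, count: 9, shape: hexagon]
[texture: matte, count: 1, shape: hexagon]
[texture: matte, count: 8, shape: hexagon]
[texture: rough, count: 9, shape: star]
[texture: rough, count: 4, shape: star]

The classifier is using: texture is glossy.
[texture: glossy, count: 9, shape: hexagon]: texture is glossy, checks out → Group A.
[texture: matte, count: 1, shape: hexagon]: texture is matte, doesn't match → Group B.
[texture: matte, count: 8, shape: hexagon]: texture is matte, doesn't match → Group B.
[texture: rough, count: 9, shape: star]: texture is rough, doesn't match → Group B.
[texture: rough, count: 4, shape: star]: texture is rough, doesn't match → Group B.

Group A, Group B, Group B, Group B, Group B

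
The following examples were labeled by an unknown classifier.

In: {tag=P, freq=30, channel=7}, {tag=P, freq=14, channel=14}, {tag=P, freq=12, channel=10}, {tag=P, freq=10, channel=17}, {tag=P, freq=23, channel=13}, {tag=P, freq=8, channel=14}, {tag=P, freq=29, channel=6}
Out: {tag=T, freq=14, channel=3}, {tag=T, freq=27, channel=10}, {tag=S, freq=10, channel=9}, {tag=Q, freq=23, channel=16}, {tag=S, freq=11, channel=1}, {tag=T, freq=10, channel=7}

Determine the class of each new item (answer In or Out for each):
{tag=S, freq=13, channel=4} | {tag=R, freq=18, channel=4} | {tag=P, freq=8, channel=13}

Out, Out, In

The simplest hypothesis consistent with all the labels is: tag is P.
{tag=S, freq=13, channel=4}: tag is S — does not pass, so Out.
{tag=R, freq=18, channel=4}: tag is R — does not pass, so Out.
{tag=P, freq=8, channel=13}: tag is P — meets the rule, so In.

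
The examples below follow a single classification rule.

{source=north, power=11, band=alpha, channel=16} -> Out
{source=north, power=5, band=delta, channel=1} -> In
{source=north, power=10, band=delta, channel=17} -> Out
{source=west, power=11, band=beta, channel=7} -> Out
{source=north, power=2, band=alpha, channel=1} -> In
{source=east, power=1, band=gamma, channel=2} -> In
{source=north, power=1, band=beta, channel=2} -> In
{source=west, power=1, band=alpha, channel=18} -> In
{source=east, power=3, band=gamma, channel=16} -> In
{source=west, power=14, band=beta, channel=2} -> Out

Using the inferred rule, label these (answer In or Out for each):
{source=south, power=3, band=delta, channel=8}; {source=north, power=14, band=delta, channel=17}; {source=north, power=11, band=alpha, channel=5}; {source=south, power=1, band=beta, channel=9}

In, Out, Out, In

The distinguishing property — power ≤ 5 — holds for all the 'In' cases and none of the 'Out' cases.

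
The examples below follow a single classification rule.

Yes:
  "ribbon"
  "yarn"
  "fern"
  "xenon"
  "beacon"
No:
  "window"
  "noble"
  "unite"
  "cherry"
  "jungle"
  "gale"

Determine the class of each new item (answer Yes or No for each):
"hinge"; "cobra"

No, No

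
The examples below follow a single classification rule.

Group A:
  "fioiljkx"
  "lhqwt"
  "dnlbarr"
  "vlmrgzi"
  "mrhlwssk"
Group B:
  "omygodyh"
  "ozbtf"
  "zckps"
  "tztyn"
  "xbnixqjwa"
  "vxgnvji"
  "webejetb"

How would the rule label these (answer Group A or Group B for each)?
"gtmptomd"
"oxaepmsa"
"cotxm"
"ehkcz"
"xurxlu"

A rule that fits every label: contains 'l' — true of each 'Group A' example, false of each 'Group B' one.
Group B: "gtmptomd", since no 'l'. Group B: "oxaepmsa", since no 'l'. Group B: "cotxm", since no 'l'. Group B: "ehkcz", since no 'l'. Group A: "xurxlu", since has 'l'.

Group B, Group B, Group B, Group B, Group A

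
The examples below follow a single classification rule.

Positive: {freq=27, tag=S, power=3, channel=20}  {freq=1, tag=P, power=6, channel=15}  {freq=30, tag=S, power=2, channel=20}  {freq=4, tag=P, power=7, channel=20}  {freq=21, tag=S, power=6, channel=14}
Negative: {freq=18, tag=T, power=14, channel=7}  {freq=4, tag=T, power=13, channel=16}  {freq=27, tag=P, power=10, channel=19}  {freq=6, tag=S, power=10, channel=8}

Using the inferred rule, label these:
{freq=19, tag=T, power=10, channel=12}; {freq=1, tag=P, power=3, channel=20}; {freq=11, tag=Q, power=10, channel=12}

Negative, Positive, Negative

The rule appears to be: power ≤ 7.
{freq=19, tag=T, power=10, channel=12}: power = 10, doesn't match → Negative.
{freq=1, tag=P, power=3, channel=20}: power = 3, satisfies this → Positive.
{freq=11, tag=Q, power=10, channel=12}: power = 10, doesn't match → Negative.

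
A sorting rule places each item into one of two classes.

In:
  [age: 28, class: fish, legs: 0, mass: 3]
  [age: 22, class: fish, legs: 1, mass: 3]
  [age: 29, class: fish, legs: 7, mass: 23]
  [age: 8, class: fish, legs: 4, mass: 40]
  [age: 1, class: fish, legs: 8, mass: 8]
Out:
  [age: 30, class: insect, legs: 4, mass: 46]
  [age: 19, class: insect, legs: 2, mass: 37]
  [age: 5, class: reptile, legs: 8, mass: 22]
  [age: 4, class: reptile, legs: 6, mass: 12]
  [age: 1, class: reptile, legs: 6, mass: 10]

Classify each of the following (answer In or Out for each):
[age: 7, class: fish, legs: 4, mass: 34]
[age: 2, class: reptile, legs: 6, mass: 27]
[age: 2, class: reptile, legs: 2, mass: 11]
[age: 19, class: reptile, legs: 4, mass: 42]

In, Out, Out, Out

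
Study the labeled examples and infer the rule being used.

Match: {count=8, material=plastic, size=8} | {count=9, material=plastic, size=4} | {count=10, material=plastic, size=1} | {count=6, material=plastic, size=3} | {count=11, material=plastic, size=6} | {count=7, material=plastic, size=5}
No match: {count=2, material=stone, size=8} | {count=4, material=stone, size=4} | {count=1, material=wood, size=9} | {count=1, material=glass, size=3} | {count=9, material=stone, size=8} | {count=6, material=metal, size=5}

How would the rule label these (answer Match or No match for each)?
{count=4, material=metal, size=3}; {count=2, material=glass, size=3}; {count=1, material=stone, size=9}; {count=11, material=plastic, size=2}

No match, No match, No match, Match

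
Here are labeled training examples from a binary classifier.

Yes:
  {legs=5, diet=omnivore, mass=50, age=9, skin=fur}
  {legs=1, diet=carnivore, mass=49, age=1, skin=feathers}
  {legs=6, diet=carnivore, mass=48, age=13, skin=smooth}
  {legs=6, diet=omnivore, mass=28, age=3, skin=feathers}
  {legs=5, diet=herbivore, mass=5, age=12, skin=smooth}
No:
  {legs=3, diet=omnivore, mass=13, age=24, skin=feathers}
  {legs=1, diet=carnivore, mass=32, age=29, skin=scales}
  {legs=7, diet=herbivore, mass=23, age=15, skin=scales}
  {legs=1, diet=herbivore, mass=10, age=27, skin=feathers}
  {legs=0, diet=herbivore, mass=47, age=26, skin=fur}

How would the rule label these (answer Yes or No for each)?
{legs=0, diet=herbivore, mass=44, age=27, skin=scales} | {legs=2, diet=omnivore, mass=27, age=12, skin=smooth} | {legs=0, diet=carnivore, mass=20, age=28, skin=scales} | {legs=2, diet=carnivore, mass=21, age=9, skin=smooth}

The classifier is using: age ≤ 13.
{legs=0, diet=herbivore, mass=44, age=27, skin=scales} → age = 27 → No.
{legs=2, diet=omnivore, mass=27, age=12, skin=smooth} → age = 12 → Yes.
{legs=0, diet=carnivore, mass=20, age=28, skin=scales} → age = 28 → No.
{legs=2, diet=carnivore, mass=21, age=9, skin=smooth} → age = 9 → Yes.

No, Yes, No, Yes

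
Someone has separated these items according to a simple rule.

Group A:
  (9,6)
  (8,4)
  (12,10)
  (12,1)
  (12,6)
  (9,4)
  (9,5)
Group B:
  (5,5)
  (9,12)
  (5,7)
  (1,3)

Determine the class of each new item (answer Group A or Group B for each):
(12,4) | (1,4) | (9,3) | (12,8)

The pattern is that an item is 'Group A' exactly when: first > second.
(12,4): 12 > 4 — passes, so Group A.
(1,4): 1 < 4 — fails the rule, so Group B.
(9,3): 9 > 3 — passes, so Group A.
(12,8): 12 > 8 — passes, so Group A.

Group A, Group B, Group A, Group A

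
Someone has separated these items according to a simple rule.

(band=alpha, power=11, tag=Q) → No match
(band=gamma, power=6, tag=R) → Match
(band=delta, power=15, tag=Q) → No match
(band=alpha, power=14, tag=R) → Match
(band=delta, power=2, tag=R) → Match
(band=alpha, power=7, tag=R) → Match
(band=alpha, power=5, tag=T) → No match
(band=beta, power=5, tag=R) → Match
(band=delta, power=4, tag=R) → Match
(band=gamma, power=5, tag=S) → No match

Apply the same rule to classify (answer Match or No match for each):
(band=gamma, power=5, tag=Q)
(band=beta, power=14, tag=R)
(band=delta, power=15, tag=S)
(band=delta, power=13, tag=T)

No match, Match, No match, No match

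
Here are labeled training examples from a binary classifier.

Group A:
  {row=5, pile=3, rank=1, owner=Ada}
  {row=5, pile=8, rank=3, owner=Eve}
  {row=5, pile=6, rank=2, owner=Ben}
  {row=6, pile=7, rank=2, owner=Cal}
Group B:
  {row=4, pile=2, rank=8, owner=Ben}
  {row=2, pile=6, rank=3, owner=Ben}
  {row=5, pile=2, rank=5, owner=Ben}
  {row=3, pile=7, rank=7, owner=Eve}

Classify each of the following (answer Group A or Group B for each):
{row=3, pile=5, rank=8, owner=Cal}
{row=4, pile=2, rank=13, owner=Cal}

Group B, Group B

One predicate separates the groups cleanly: row ≥ 3 AND rank ≤ 3.
{row=3, pile=5, rank=8, owner=Cal} → row = 3, rank = 8 → Group B.
{row=4, pile=2, rank=13, owner=Cal} → row = 4, rank = 13 → Group B.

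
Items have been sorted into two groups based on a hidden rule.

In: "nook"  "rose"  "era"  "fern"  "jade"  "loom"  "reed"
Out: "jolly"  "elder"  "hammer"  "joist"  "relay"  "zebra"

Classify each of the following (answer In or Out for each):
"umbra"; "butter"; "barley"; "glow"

Out, Out, Out, In

The simplest hypothesis consistent with all the labels is: length ≤ 4.
"umbra": Out (length 5). "butter": Out (length 6). "barley": Out (length 6). "glow": In (length 4).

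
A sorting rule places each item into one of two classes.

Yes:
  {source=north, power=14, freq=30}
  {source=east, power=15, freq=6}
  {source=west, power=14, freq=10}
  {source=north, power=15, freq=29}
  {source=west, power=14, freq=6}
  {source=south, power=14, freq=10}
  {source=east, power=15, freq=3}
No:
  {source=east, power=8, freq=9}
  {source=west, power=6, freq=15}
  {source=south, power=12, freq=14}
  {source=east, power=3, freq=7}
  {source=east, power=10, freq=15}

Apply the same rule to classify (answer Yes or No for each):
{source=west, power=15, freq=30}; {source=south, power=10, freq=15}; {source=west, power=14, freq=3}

Yes, No, Yes

A rule that fits every label: power ≥ 14 — true of each 'Yes' example, false of each 'No' one.
{source=west, power=15, freq=30} → power = 15 → Yes. {source=south, power=10, freq=15} → power = 10 → No. {source=west, power=14, freq=3} → power = 14 → Yes.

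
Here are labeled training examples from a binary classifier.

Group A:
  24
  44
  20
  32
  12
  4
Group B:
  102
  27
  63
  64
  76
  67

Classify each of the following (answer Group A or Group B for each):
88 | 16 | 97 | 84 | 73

Every 'Group A' example satisfies: even AND at most 44. None of the 'Group B' examples do.
88: Group B (88 is even, 88 > 44).
16: Group A (16 is even, 16 ≤ 44).
97: Group B (97 is odd, 97 > 44).
84: Group B (84 is even, 84 > 44).
73: Group B (73 is odd, 73 > 44).

Group B, Group A, Group B, Group B, Group B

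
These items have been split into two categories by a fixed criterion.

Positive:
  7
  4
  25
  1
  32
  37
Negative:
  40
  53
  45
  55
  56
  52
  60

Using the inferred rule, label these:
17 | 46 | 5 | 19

Positive, Negative, Positive, Positive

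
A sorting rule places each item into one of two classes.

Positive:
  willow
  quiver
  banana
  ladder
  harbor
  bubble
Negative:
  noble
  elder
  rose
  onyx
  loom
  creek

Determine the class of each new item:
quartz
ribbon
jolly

Positive, Positive, Negative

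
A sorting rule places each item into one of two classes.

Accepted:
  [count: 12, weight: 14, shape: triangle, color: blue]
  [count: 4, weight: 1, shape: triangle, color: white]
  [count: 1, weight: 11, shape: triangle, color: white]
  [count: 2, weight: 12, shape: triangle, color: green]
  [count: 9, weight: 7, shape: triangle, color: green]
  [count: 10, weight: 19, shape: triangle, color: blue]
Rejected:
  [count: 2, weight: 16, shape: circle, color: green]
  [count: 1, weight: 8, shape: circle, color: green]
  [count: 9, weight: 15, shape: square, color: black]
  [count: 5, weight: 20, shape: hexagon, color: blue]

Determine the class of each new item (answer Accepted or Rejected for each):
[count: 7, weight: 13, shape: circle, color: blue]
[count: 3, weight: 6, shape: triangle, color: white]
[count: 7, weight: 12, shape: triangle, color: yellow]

Rejected, Accepted, Accepted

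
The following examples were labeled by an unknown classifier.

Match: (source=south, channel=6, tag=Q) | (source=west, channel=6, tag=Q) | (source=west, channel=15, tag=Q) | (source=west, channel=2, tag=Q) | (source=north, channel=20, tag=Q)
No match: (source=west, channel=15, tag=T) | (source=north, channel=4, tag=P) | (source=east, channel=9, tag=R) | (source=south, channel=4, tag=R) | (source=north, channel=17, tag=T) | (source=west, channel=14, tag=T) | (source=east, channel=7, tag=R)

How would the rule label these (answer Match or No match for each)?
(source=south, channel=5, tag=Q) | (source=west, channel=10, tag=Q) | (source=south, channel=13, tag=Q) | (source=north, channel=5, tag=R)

Match, Match, Match, No match

'Match' ⟺ tag is Q.
(source=south, channel=5, tag=Q) — tag is Q, hence Match.
(source=west, channel=10, tag=Q) — tag is Q, hence Match.
(source=south, channel=13, tag=Q) — tag is Q, hence Match.
(source=north, channel=5, tag=R) — tag is R, hence No match.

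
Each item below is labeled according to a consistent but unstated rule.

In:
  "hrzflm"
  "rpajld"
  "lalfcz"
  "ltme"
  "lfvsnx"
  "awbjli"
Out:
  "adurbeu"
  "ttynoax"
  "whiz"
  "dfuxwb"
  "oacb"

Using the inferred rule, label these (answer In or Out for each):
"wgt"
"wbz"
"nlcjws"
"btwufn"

Out, Out, In, Out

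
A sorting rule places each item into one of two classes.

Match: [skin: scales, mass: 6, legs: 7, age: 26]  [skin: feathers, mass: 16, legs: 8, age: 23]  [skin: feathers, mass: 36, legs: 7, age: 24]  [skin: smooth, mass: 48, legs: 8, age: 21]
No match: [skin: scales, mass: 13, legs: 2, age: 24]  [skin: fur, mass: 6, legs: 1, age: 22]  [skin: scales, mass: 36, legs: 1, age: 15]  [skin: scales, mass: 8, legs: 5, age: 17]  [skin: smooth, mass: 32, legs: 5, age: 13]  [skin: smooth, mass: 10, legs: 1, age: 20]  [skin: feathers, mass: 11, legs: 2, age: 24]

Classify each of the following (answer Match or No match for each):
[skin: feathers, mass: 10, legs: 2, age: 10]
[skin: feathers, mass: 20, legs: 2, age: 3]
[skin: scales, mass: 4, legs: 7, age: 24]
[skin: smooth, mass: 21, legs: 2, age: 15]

The simplest hypothesis consistent with all the labels is: legs ≥ 7.

No match, No match, Match, No match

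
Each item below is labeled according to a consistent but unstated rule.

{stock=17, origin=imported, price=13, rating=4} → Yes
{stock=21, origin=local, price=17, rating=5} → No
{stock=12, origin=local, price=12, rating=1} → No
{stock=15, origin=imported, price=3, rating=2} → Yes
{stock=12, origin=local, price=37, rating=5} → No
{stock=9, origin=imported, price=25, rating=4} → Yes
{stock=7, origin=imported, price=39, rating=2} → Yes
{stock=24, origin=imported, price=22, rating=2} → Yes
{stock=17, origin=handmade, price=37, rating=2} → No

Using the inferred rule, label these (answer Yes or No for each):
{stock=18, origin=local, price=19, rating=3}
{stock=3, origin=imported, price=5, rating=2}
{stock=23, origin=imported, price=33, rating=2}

No, Yes, Yes

The common property of the 'Yes' items is: origin is imported. No 'No' item has it.
{stock=18, origin=local, price=19, rating=3}: No (origin is local). {stock=3, origin=imported, price=5, rating=2}: Yes (origin is imported). {stock=23, origin=imported, price=33, rating=2}: Yes (origin is imported).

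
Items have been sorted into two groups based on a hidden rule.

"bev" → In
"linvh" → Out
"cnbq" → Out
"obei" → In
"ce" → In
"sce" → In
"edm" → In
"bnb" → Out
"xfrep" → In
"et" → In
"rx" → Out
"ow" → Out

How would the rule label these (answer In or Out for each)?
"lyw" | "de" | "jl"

'In' ⟺ contains 'e'.
"lyw" → no 'e' → Out.
"de" → has 'e' → In.
"jl" → no 'e' → Out.

Out, In, Out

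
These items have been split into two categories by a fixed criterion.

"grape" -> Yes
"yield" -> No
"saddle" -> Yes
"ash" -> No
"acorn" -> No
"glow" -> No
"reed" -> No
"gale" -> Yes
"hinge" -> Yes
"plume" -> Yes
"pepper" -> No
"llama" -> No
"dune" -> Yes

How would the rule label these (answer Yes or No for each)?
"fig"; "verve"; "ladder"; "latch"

No, Yes, No, No

The common property of the 'Yes' items is: ends with 'e'. No 'No' item has it.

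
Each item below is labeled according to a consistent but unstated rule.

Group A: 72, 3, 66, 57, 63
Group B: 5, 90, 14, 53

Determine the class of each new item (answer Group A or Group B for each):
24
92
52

The common property of the 'Group A' items is: multiple of 3 AND at most 72. No 'Group B' item has it.
24 — 24 = 3·8, 24 ≤ 72, hence Group A. 92 — 92 = 3·30 + 2, 92 > 72, hence Group B. 52 — 52 = 3·17 + 1, 52 ≤ 72, hence Group B.

Group A, Group B, Group B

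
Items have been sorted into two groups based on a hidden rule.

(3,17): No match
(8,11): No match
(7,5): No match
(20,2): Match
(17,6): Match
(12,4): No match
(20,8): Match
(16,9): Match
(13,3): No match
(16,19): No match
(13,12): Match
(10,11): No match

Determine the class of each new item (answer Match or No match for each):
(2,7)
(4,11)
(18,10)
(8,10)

No match, No match, Match, No match

Rule: first > second AND sum ≥ 19. This holds for each 'Match' example and fails for each 'No match' one.
(2,7): 2 < 7, 2+7 = 9, doesn't match → No match. (4,11): 4 < 11, 4+11 = 15, doesn't match → No match. (18,10): 18 > 10, 18+10 = 28, meets the rule → Match. (8,10): 8 < 10, 8+10 = 18, doesn't match → No match.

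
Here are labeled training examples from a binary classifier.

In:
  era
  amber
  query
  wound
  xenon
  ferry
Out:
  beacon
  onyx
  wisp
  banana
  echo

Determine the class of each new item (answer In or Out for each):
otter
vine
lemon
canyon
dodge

Checking candidate rules against both groups, what survives is: odd length.
otter — length 5, hence In.
vine — length 4, hence Out.
lemon — length 5, hence In.
canyon — length 6, hence Out.
dodge — length 5, hence In.

In, Out, In, Out, In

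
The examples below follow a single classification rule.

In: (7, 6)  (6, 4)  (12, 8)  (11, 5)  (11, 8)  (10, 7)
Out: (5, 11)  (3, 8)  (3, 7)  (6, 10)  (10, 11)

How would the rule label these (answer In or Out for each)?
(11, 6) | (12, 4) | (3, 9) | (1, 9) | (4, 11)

In, In, Out, Out, Out

The simplest hypothesis consistent with all the labels is: first > second.
(11, 6): 11 > 6, fits → In. (12, 4): 12 > 4, fits → In. (3, 9): 3 < 9, doesn't match → Out. (1, 9): 1 < 9, doesn't match → Out. (4, 11): 4 < 11, doesn't match → Out.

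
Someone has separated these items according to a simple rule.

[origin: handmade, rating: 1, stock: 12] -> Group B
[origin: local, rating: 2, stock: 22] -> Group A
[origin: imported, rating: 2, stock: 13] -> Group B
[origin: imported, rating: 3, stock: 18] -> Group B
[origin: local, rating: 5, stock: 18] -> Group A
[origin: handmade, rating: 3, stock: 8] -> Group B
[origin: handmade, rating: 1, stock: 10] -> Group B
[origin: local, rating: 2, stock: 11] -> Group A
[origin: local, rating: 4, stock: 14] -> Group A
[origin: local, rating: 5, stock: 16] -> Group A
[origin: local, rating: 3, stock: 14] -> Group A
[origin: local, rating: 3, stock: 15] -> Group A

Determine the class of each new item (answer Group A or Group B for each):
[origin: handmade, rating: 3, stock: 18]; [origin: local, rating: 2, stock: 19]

Rule: origin is local. This holds for each 'Group A' example and fails for each 'Group B' one.

Group B, Group A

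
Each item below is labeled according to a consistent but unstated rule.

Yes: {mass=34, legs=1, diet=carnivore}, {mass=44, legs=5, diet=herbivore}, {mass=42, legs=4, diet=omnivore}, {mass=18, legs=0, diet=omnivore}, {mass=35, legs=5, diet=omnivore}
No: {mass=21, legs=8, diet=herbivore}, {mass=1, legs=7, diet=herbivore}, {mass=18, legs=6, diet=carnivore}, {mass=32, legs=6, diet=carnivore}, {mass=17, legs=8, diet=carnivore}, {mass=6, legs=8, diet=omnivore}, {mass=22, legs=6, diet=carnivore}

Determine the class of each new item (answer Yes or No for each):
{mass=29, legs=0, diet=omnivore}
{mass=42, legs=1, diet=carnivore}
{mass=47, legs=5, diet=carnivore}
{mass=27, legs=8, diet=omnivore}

The rule appears to be: legs ≤ 5.

Yes, Yes, Yes, No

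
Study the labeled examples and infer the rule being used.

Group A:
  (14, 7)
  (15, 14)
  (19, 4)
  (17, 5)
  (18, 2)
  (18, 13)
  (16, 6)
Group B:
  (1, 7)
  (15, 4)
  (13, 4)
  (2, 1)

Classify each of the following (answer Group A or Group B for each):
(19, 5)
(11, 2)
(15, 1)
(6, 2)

Group A, Group B, Group B, Group B

'Group A' ⟺ sum ≥ 20.
Group A: (19, 5), since 19+5 = 24.
Group B: (11, 2), since 11+2 = 13.
Group B: (15, 1), since 15+1 = 16.
Group B: (6, 2), since 6+2 = 8.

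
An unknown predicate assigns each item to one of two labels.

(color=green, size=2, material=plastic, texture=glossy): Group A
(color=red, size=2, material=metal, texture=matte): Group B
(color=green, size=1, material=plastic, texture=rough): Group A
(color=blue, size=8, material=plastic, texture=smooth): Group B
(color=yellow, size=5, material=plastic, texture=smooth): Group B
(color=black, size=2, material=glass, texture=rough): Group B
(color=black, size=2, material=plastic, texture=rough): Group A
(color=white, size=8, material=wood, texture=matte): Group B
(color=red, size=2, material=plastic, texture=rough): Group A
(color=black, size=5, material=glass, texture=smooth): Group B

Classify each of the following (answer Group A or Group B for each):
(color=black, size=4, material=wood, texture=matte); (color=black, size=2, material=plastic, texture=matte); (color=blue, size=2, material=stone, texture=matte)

Group B, Group A, Group B

Every 'Group A' example satisfies: material is plastic AND size ≤ 2. None of the 'Group B' examples do.
(color=black, size=4, material=wood, texture=matte) → material is wood, size = 4 → Group B. (color=black, size=2, material=plastic, texture=matte) → material is plastic, size = 2 → Group A. (color=blue, size=2, material=stone, texture=matte) → material is stone, size = 2 → Group B.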